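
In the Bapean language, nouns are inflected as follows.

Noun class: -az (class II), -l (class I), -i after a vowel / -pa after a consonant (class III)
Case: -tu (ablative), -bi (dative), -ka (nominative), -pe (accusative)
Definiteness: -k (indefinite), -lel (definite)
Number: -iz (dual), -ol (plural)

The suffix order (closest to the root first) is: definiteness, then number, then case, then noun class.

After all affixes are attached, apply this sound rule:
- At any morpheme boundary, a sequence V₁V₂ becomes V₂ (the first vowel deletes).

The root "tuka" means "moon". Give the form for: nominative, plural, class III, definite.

tukalelolki

Attach definiteness definite -lel → tukalel.
Attach number plural -ol → tukalelol.
Attach case nominative -ka → tukalelolka.
Attach noun class class III -i (after vowel 'a') → tukalelolkai.
Apply vowel deletion: tukalelolkai → tukalelolki.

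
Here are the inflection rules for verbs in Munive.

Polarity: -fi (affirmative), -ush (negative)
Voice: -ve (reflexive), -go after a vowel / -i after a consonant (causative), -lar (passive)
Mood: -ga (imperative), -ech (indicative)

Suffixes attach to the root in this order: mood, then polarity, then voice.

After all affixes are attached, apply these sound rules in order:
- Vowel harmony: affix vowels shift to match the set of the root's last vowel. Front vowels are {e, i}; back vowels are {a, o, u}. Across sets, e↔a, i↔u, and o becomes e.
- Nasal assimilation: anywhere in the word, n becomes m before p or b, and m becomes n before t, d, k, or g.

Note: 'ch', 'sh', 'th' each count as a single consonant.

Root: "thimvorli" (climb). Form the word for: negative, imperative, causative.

thimvorligeishi

Attach mood imperative -ga → thimvorliga.
Attach polarity negative -ush → thimvorligaush.
Attach voice causative -i (after consonant 'sh') → thimvorligaushi.
Apply vowel harmony: thimvorligaushi → thimvorligeishi.
Nasal assimilation: no change.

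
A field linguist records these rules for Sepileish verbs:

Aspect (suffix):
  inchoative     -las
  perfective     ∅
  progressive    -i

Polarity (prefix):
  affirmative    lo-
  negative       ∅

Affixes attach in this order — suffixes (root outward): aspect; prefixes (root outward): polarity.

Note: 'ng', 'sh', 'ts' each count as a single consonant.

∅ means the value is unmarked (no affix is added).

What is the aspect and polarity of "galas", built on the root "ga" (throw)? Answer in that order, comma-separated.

inchoative, negative

Segment: ga-las.
aspect: -las → inchoative.
polarity: ∅ → negative.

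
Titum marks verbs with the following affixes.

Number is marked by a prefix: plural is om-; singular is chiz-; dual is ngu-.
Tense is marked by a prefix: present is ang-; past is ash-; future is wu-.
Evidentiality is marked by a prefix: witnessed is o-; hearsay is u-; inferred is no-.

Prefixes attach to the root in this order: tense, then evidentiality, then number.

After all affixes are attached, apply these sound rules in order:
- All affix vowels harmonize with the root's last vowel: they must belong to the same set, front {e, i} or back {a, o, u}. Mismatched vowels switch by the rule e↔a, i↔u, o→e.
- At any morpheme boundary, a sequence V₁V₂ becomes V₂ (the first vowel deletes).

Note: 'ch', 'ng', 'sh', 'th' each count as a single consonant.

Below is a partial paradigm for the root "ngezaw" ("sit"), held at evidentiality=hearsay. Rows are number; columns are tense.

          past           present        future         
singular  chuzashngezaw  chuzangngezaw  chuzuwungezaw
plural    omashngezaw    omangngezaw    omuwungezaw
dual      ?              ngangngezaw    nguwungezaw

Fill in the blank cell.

ngashngezaw

Attach tense past ash- → ashngezaw.
Attach evidentiality hearsay u- → uashngezaw.
Attach number dual ngu- → nguuashngezaw.
Vowel harmony: no change.
Apply vowel deletion: nguuashngezaw → ngashngezaw.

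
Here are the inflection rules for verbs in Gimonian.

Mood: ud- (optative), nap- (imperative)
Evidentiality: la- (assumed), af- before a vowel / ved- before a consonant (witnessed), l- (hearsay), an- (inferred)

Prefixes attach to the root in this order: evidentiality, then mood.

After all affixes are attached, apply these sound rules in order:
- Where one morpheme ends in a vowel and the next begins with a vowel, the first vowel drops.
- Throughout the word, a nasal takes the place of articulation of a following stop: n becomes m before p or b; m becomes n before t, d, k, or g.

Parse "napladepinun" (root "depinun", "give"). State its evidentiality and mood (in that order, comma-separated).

assumed, imperative

Segment: nap-la-depinun.
evidentiality: la- → assumed.
mood: nap- → imperative.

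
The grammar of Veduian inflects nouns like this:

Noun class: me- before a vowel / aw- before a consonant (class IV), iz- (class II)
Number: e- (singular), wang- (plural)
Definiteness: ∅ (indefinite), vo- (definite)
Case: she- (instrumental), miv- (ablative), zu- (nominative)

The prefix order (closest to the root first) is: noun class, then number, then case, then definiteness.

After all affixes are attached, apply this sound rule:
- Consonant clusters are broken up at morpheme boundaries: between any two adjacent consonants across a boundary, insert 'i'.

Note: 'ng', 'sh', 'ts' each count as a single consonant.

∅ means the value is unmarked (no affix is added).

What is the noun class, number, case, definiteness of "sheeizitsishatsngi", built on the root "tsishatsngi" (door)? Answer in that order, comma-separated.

class II, singular, instrumental, indefinite

Segment: she-e-iz-tsishatsngi.
noun class: iz- → class II.
number: e- → singular.
case: she- → instrumental.
definiteness: ∅ → indefinite.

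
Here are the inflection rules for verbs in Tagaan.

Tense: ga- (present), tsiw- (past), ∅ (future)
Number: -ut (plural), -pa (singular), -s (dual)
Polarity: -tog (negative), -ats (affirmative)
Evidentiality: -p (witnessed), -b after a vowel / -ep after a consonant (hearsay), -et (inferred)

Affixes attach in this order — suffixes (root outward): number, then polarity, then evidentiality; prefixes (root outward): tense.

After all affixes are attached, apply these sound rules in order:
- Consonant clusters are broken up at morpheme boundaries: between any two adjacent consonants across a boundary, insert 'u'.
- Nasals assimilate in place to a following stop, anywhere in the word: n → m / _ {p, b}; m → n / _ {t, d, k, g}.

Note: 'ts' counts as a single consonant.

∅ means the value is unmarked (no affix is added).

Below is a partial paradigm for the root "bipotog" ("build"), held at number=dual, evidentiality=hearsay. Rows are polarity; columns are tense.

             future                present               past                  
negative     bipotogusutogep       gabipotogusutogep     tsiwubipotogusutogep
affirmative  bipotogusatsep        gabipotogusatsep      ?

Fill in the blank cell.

Attach number dual -s → bipotogs.
Attach tense past tsiw- → tsiwbipotogs.
Attach polarity affirmative -ats → tsiwbipotogsats.
Attach evidentiality hearsay -ep (after consonant 'ts') → tsiwbipotogsatsep.
Apply epenthesis: tsiwbipotogsatsep → tsiwubipotogusatsep.
Nasal assimilation: no change.

tsiwubipotogusatsep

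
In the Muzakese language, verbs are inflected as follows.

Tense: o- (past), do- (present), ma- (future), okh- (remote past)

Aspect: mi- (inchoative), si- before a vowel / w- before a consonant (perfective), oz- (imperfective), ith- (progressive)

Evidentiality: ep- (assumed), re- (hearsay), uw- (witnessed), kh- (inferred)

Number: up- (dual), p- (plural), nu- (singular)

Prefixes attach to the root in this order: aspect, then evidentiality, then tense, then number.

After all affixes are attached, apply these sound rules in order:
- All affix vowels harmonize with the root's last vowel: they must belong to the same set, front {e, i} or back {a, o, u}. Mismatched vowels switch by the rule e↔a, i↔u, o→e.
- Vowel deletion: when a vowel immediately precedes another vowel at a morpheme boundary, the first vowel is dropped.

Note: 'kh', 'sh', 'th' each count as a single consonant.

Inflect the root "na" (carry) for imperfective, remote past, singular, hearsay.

nokhrozna

Attach aspect imperfective oz- → ozna.
Attach evidentiality hearsay re- → reozna.
Attach tense remote past okh- → okhreozna.
Attach number singular nu- → nuokhreozna.
Apply vowel harmony: nuokhreozna → nuokhraozna.
Apply vowel deletion: nuokhraozna → nokhrozna.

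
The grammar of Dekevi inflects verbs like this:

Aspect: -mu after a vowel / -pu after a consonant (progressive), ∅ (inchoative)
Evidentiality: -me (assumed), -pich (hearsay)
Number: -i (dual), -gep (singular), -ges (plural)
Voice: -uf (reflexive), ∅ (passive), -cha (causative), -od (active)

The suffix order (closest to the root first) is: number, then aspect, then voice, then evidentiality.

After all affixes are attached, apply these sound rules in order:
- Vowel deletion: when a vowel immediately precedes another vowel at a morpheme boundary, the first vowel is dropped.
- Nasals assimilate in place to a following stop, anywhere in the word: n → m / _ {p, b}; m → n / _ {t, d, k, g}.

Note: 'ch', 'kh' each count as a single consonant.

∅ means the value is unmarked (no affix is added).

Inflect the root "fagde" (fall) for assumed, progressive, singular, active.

Attach number singular -gep → fagdegep.
Attach aspect progressive -pu (after consonant 'p') → fagdegeppu.
Attach voice active -od → fagdegeppuod.
Attach evidentiality assumed -me → fagdegeppuodme.
Apply vowel deletion: fagdegeppuodme → fagdegeppodme.
Nasal assimilation: no change.

fagdegeppodme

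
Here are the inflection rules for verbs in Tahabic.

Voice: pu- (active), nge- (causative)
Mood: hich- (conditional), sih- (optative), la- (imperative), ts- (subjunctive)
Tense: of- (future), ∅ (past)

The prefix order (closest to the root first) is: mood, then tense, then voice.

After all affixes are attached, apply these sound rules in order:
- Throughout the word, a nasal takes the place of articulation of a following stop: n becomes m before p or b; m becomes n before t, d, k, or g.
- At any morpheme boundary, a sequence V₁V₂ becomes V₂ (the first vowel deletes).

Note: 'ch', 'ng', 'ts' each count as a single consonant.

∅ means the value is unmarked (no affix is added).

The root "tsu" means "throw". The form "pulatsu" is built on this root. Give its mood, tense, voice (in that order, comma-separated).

Segment: pu-la-tsu.
mood: la- → imperative.
tense: ∅ → past.
voice: pu- → active.

imperative, past, active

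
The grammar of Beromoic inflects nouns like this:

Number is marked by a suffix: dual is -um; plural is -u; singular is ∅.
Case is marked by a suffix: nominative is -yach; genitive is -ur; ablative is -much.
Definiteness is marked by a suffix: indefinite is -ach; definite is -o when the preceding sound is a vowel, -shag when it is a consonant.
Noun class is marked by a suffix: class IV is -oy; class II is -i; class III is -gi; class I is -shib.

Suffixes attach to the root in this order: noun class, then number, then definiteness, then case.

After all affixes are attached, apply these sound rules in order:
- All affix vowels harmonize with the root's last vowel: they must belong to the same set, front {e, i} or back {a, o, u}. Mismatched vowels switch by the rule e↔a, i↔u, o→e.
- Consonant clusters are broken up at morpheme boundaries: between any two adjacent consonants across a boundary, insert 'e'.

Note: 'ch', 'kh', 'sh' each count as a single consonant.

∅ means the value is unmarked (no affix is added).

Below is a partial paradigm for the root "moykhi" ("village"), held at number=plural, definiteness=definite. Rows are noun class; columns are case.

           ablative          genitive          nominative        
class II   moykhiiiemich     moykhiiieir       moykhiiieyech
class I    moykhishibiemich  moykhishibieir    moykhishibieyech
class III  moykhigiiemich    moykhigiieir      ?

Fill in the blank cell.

Attach noun class class III -gi → moykhigi.
Attach number plural -u → moykhigiu.
Attach definiteness definite -o (after vowel 'u') → moykhigiuo.
Attach case nominative -yach → moykhigiuoyach.
Apply vowel harmony: moykhigiuoyach → moykhigiieyech.
Epenthesis: no change.

moykhigiieyech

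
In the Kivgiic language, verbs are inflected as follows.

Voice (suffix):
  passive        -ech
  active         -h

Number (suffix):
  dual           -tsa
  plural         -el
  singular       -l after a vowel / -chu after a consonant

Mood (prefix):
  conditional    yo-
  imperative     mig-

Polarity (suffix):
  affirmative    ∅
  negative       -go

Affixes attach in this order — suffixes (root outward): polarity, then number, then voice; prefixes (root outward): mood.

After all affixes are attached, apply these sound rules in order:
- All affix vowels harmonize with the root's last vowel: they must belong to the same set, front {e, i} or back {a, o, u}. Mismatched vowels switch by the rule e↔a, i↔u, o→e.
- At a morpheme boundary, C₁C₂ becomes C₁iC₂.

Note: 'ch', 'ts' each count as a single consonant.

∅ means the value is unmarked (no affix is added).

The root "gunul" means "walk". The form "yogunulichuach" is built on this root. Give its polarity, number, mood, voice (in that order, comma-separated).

affirmative, singular, conditional, passive

Segment: yo-gunul-chu-ech.
polarity: ∅ → affirmative.
number: -l/chu → singular.
mood: yo- → conditional.
voice: -ech → passive.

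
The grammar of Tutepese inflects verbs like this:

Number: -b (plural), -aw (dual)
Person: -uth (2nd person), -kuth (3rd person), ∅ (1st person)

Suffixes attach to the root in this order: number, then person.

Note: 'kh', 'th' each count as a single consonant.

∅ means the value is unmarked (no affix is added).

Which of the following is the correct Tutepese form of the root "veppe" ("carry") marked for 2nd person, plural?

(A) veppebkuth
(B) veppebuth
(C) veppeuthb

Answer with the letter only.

B

Attach number plural -b → veppeb.
Attach person 2nd person -uth → veppebuth.
So the correct form is veppebuth, option (B).
(A) veppebkuth is wrong: it uses 3rd person instead of 2nd person for person.
(C) veppeuthb is wrong: it has the affixes in the wrong order.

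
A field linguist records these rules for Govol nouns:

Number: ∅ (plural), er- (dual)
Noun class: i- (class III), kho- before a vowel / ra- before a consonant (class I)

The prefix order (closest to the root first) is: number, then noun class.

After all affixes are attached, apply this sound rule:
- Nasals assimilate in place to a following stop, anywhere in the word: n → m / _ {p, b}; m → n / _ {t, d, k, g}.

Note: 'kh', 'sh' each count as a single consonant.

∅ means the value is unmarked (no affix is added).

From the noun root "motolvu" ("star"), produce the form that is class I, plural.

number = plural: zero marking, form stays motolvu.
Attach noun class class I ra- (before consonant 'm') → ramotolvu.
Nasal assimilation: no change.

ramotolvu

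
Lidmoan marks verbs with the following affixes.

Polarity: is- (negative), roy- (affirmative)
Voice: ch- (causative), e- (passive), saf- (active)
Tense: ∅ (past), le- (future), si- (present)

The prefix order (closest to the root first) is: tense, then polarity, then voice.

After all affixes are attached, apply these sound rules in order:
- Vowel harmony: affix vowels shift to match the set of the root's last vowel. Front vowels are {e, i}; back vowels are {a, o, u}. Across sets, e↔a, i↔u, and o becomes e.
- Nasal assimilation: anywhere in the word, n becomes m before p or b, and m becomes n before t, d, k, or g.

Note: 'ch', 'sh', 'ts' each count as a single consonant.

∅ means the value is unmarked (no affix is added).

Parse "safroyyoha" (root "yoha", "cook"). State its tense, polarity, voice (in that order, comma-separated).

past, affirmative, active

Segment: saf-roy-yoha.
tense: ∅ → past.
polarity: roy- → affirmative.
voice: saf- → active.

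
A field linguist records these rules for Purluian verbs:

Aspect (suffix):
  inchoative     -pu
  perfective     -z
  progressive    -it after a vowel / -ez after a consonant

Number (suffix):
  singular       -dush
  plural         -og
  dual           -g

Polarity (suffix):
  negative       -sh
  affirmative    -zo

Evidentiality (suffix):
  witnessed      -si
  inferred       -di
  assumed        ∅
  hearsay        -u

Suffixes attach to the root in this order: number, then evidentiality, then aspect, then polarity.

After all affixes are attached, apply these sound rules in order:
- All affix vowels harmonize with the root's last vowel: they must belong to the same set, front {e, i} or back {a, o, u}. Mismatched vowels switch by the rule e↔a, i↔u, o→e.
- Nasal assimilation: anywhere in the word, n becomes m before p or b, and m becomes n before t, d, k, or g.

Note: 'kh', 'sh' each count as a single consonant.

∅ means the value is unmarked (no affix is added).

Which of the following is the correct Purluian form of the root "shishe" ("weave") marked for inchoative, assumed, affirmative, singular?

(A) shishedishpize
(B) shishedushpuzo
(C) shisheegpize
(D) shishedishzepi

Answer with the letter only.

Attach number singular -dush → shishedush.
evidentiality = assumed: zero marking, form stays shishedush.
Attach aspect inchoative -pu → shishedushpu.
Attach polarity affirmative -zo → shishedushpuzo.
Apply vowel harmony: shishedushpuzo → shishedishpize.
Nasal assimilation: no change.
So the correct form is shishedishpize, option (A).
(B) shishedushpuzo is wrong: it fails to apply the sound rule(s).
(C) shisheegpize is wrong: it uses plural instead of singular for number.
(D) shishedishzepi is wrong: it has the affixes in the wrong order.

A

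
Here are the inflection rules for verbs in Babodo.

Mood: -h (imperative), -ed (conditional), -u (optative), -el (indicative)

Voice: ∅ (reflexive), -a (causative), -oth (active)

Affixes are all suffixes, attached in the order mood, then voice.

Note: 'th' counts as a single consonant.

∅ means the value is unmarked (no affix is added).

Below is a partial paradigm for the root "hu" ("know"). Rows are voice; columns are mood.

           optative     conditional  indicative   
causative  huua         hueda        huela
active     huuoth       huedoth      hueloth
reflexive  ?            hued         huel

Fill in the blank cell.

huu

Attach mood optative -u → huu.
voice = reflexive: zero marking, form stays huu.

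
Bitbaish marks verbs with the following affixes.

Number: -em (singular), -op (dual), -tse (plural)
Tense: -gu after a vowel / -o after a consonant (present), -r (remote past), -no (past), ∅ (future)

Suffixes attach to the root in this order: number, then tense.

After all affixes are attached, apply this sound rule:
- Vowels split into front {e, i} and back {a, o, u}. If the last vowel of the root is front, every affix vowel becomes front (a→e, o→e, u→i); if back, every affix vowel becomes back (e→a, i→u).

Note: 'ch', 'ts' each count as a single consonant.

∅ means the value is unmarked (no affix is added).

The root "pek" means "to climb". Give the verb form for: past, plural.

Attach number plural -tse → pektse.
Attach tense past -no → pektseno.
Apply vowel harmony: pektseno → pektsene.

pektsene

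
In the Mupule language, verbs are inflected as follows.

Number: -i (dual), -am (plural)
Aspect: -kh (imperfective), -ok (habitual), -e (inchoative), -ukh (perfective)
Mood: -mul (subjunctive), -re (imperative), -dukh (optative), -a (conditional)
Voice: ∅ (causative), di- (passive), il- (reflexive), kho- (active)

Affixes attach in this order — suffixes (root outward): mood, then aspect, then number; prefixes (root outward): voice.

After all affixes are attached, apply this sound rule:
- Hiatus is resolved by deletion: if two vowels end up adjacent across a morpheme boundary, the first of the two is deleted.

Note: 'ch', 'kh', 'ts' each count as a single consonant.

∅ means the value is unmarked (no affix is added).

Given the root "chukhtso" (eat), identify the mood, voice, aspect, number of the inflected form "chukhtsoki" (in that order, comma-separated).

conditional, causative, habitual, dual

Segment: chukhtso-a-ok-i.
mood: -a → conditional.
voice: ∅ → causative.
aspect: -ok → habitual.
number: -i → dual.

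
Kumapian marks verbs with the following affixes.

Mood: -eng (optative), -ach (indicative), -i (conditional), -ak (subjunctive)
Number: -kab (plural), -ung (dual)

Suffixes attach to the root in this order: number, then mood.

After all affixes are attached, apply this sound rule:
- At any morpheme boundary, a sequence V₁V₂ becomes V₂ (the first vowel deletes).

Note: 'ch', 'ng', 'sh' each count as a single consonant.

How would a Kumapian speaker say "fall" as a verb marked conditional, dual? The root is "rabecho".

rabechungi

Attach number dual -ung → rabechoung.
Attach mood conditional -i → rabechoungi.
Apply vowel deletion: rabechoungi → rabechungi.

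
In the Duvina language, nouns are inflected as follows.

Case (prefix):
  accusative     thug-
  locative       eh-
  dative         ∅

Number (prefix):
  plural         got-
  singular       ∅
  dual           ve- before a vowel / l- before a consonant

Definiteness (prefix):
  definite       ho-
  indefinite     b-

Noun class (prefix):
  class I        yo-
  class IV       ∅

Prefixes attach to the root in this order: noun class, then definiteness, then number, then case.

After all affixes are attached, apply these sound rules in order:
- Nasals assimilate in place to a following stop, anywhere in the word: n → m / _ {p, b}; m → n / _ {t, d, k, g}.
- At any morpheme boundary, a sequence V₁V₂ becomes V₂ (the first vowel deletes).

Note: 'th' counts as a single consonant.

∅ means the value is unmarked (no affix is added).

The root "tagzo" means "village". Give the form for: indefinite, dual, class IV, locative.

ehlbtagzo

noun class = class IV: zero marking, form stays tagzo.
Attach definiteness indefinite b- → btagzo.
Attach number dual l- (before consonant 'b') → lbtagzo.
Attach case locative eh- → ehlbtagzo.
Nasal assimilation: no change.
Vowel deletion: no change.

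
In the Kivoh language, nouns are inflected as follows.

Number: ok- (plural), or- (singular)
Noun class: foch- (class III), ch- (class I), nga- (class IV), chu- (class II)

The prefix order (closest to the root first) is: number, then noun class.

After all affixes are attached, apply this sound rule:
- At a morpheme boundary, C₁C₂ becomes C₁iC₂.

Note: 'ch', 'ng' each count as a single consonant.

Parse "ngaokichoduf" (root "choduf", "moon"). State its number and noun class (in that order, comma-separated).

plural, class IV

Segment: nga-ok-choduf.
number: ok- → plural.
noun class: nga- → class IV.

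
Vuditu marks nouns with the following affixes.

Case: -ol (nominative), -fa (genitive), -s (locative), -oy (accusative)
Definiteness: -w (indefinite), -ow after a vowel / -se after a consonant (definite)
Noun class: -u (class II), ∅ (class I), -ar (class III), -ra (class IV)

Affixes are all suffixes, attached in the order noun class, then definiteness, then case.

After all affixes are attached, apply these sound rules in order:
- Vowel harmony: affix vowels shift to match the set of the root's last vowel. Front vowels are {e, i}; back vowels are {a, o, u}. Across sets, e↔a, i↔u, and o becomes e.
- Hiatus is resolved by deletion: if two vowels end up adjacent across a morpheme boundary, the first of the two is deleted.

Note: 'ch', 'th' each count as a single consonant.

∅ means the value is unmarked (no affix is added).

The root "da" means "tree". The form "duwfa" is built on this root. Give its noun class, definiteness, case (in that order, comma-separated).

Segment: da-u-w-fa.
noun class: -u → class II.
definiteness: -w → indefinite.
case: -fa → genitive.

class II, indefinite, genitive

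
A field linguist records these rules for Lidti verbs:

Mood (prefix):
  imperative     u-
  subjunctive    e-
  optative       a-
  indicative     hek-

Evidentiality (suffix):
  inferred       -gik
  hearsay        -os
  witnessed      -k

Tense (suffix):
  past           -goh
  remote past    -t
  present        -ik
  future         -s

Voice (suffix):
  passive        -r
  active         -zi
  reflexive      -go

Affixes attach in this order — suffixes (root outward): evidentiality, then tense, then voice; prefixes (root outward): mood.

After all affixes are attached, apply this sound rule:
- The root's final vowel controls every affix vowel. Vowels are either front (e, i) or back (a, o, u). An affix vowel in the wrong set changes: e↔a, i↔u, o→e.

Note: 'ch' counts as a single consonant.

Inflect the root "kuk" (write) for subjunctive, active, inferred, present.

Attach evidentiality inferred -gik → kukgik.
Attach mood subjunctive e- → ekukgik.
Attach tense present -ik → ekukgikik.
Attach voice active -zi → ekukgikikzi.
Apply vowel harmony: ekukgikikzi → akukgukukzu.

akukgukukzu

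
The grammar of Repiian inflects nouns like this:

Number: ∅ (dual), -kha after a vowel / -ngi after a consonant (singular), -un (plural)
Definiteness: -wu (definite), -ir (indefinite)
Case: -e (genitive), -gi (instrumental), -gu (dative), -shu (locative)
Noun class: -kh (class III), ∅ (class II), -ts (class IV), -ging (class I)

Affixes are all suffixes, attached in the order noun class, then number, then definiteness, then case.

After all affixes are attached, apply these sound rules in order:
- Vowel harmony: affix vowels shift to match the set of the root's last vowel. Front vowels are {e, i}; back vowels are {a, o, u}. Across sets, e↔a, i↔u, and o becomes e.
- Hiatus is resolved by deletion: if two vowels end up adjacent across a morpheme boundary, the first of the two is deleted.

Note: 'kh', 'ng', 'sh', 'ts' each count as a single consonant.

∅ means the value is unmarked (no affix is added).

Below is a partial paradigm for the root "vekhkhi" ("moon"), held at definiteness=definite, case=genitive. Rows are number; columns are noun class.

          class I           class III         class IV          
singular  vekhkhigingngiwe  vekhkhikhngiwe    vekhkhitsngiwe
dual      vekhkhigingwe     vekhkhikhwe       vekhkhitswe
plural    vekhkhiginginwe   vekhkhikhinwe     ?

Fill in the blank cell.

vekhkhitsinwe

Attach noun class class IV -ts → vekhkhits.
Attach number plural -un → vekhkhitsun.
Attach definiteness definite -wu → vekhkhitsunwu.
Attach case genitive -e → vekhkhitsunwue.
Apply vowel harmony: vekhkhitsunwue → vekhkhitsinwie.
Apply vowel deletion: vekhkhitsinwie → vekhkhitsinwe.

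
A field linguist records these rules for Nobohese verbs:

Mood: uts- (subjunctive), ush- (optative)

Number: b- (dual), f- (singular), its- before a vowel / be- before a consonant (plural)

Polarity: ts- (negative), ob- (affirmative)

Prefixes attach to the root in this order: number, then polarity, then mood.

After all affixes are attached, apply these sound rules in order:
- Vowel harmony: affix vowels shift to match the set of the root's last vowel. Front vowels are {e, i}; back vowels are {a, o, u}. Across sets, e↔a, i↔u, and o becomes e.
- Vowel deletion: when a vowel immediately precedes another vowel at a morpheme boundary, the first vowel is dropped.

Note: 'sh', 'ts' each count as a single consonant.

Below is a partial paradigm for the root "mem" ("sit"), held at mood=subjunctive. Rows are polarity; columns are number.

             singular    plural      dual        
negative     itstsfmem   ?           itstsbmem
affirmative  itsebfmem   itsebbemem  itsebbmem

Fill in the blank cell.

itstsbemem

Attach number plural be- (before consonant 'm') → bemem.
Attach polarity negative ts- → tsbemem.
Attach mood subjunctive uts- → utstsbemem.
Apply vowel harmony: utstsbemem → itstsbemem.
Vowel deletion: no change.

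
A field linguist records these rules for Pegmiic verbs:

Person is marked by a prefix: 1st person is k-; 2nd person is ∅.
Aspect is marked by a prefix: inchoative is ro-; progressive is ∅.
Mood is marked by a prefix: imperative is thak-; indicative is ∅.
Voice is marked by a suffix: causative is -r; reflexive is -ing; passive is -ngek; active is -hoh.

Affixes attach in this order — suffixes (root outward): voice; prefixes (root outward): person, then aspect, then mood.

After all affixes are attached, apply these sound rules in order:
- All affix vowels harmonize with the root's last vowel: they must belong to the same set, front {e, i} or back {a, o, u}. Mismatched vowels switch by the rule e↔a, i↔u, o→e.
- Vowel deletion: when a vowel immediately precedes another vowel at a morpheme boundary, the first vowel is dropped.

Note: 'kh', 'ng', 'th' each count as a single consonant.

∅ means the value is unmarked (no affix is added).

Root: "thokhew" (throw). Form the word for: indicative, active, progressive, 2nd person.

thokhewheh

person = 2nd person: zero marking, form stays thokhew.
Attach voice active -hoh → thokhewhoh.
aspect = progressive: zero marking, form stays thokhewhoh.
mood = indicative: zero marking, form stays thokhewhoh.
Apply vowel harmony: thokhewhoh → thokhewheh.
Vowel deletion: no change.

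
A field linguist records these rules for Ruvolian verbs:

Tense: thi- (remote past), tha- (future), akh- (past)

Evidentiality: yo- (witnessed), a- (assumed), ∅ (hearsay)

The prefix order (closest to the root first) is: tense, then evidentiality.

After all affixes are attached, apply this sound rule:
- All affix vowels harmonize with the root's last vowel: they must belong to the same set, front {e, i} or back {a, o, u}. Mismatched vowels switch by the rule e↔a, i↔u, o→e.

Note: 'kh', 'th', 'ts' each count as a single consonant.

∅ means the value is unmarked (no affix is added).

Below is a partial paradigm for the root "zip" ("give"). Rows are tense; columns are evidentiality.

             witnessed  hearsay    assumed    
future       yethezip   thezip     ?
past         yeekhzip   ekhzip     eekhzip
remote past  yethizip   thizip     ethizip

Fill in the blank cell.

ethezip

Attach tense future tha- → thazip.
Attach evidentiality assumed a- → athazip.
Apply vowel harmony: athazip → ethezip.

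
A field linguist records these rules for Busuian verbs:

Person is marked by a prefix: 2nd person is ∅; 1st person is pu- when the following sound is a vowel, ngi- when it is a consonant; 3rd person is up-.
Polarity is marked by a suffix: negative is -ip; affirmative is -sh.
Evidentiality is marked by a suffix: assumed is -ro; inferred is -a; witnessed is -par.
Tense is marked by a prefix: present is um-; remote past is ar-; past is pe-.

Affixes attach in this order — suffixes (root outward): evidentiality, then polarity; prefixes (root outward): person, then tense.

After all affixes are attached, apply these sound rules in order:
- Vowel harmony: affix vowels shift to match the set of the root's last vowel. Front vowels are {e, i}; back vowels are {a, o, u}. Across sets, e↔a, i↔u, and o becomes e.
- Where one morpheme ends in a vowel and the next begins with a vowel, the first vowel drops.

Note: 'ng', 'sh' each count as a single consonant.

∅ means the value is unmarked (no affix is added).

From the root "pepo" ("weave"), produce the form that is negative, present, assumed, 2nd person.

umpeporup

person = 2nd person: zero marking, form stays pepo.
Attach tense present um- → umpepo.
Attach evidentiality assumed -ro → umpeporo.
Attach polarity negative -ip → umpeporoip.
Apply vowel harmony: umpeporoip → umpeporoup.
Apply vowel deletion: umpeporoup → umpeporup.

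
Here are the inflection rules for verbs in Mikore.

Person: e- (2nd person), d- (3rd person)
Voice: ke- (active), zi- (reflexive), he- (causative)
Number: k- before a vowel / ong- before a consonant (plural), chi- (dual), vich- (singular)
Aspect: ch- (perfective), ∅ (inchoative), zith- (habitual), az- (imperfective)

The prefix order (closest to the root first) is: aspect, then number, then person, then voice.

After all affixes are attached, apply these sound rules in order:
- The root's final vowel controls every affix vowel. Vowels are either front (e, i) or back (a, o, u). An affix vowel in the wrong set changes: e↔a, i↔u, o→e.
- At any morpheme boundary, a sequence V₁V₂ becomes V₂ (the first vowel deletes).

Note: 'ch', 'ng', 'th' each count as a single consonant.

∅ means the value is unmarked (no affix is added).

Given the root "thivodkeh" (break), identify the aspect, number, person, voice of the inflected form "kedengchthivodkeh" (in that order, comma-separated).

Segment: ke-d-ong-ch-thivodkeh.
aspect: ch- → perfective.
number: k/ong- → plural.
person: d- → 3rd person.
voice: ke- → active.

perfective, plural, 3rd person, active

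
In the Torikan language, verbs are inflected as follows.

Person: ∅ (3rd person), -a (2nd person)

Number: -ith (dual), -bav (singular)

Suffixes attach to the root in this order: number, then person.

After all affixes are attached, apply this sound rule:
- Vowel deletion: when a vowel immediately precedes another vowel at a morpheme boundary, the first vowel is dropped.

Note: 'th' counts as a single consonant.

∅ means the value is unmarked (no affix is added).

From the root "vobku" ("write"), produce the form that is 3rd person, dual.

Attach number dual -ith → vobkuith.
person = 3rd person: zero marking, form stays vobkuith.
Apply vowel deletion: vobkuith → vobkith.

vobkith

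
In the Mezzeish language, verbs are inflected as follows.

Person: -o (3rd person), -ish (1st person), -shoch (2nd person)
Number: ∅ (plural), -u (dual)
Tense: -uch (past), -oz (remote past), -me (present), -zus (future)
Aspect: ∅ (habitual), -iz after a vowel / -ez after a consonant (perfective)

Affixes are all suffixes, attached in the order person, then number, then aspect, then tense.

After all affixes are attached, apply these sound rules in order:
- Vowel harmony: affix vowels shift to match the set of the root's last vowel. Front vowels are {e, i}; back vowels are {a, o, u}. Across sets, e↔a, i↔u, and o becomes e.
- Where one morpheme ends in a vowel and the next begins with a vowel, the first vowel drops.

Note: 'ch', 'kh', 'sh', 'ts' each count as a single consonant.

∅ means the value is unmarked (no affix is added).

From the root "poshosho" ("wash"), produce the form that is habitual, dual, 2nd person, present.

Attach person 2nd person -shoch → poshoshoshoch.
Attach number dual -u → poshoshoshochu.
aspect = habitual: zero marking, form stays poshoshoshochu.
Attach tense present -me → poshoshoshochume.
Apply vowel harmony: poshoshoshochume → poshoshoshochuma.
Vowel deletion: no change.

poshoshoshochuma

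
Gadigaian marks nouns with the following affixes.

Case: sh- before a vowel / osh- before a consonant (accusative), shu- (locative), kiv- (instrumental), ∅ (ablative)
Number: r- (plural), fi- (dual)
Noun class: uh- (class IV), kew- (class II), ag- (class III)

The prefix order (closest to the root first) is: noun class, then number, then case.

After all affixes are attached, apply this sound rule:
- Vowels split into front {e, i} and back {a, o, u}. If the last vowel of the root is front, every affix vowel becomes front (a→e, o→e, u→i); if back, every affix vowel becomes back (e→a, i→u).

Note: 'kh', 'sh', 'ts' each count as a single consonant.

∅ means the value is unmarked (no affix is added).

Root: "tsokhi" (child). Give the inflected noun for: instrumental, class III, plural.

kivregtsokhi

Attach noun class class III ag- → agtsokhi.
Attach number plural r- → ragtsokhi.
Attach case instrumental kiv- → kivragtsokhi.
Apply vowel harmony: kivragtsokhi → kivregtsokhi.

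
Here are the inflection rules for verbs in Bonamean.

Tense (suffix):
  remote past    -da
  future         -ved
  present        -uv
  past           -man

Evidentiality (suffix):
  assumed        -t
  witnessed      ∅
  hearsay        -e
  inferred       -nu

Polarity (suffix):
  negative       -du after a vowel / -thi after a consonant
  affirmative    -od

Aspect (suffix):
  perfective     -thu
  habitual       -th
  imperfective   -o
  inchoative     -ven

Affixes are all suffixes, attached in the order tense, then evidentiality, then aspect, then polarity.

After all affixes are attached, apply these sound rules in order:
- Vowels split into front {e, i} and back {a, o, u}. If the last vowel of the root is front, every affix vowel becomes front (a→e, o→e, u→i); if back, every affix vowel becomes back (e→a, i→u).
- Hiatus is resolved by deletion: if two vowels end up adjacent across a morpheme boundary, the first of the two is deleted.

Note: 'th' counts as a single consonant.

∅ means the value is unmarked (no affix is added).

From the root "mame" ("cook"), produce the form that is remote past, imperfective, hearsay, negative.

mamededi

Attach tense remote past -da → mameda.
Attach evidentiality hearsay -e → mamedae.
Attach aspect imperfective -o → mamedaeo.
Attach polarity negative -du (after vowel 'o') → mamedaeodu.
Apply vowel harmony: mamedaeodu → mamedeeedi.
Apply vowel deletion: mamedeeedi → mamededi.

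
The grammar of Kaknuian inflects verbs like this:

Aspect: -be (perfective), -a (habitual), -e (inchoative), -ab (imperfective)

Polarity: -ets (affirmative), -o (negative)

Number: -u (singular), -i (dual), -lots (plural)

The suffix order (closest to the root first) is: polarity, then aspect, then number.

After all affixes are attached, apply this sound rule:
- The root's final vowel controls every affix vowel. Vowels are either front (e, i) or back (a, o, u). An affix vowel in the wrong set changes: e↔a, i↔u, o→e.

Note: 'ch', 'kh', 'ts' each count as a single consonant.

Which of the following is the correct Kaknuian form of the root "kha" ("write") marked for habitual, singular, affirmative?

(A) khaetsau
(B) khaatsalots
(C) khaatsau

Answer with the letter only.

Attach polarity affirmative -ets → khaets.
Attach aspect habitual -a → khaetsa.
Attach number singular -u → khaetsau.
Apply vowel harmony: khaetsau → khaatsau.
So the correct form is khaatsau, option (C).
(A) khaetsau is wrong: it fails to apply the sound rule(s).
(B) khaatsalots is wrong: it uses plural instead of singular for number.

C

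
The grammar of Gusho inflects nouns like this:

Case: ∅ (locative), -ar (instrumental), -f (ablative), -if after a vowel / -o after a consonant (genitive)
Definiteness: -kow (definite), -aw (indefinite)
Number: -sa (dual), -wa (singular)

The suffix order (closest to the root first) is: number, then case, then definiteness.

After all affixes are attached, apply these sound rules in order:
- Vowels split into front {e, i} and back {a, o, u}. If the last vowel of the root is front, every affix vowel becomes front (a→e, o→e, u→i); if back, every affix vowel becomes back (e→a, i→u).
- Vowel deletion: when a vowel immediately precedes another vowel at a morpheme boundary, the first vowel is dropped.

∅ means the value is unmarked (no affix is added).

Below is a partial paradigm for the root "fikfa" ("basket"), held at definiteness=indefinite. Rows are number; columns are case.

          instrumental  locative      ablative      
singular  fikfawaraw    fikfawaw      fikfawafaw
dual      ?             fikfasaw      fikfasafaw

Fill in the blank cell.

Attach number dual -sa → fikfasa.
Attach case instrumental -ar → fikfasaar.
Attach definiteness indefinite -aw → fikfasaaraw.
Vowel harmony: no change.
Apply vowel deletion: fikfasaaraw → fikfasaraw.

fikfasaraw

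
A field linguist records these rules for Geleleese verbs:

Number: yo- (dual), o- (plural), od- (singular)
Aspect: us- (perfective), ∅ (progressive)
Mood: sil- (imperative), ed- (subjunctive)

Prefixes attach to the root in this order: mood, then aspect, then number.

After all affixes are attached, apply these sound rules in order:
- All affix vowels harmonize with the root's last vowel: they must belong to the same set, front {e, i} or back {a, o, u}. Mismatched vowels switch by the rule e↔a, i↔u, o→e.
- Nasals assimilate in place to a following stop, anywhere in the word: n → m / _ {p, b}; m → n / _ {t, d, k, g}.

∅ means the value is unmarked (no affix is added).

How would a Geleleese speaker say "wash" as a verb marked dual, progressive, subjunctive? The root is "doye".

yeeddoye

Attach mood subjunctive ed- → eddoye.
aspect = progressive: zero marking, form stays eddoye.
Attach number dual yo- → yoeddoye.
Apply vowel harmony: yoeddoye → yeeddoye.
Nasal assimilation: no change.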